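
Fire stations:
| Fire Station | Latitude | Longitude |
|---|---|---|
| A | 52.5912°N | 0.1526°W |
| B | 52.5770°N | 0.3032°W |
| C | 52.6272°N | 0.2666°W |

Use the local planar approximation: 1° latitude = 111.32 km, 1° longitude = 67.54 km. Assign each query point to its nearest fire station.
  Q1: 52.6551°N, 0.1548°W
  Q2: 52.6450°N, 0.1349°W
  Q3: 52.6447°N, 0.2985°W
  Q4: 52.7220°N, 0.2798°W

Q1→A; Q2→A; Q3→C; Q4→C

Q1 at 52.6551°N, 0.1548°W:
  A: √((-0.0639·111.32)² + (0.0022·67.54)²) = √(50.599720 + 0.022078) = 7.1149 km
  B: √((-0.0781·111.32)² + (-0.1484·67.54)²) = √(75.587236 + 100.459246) = 13.2683 km
  C: √((-0.0279·111.32)² + (-0.1118·67.54)²) = √(9.646168 + 57.017178) = 8.1648 km
  → nearest: A (7.1149 km)
Q2 at 52.6450°N, 0.1349°W:
  A: √((-0.0538·111.32)² + (-0.0177·67.54)²) = √(35.868313 + 1.429120) = 6.1072 km
  B: √((-0.0680·111.32)² + (-0.1683·67.54)²) = √(57.301266 + 129.208280) = 13.6568 km
  C: √((-0.0178·111.32)² + (-0.1317·67.54)²) = √(3.926326 + 79.121345) = 9.1130 km
  → nearest: A (6.1072 km)
Q3 at 52.6447°N, 0.2985°W:
  A: √((-0.0535·111.32)² + (0.1459·67.54)²) = √(35.469410 + 97.103011) = 11.5140 km
  B: √((-0.0677·111.32)² + (-0.0047·67.54)²) = √(56.796782 + 0.100767) = 7.5430 km
  C: √((-0.0175·111.32)² + (0.0319·67.54)²) = √(3.795094 + 4.641982) = 2.9047 km
  → nearest: C (2.9047 km)
Q4 at 52.7220°N, 0.2798°W:
  A: √((-0.1308·111.32)² + (0.1272·67.54)²) = √(212.012703 + 73.806793) = 16.9062 km
  B: √((-0.1450·111.32)² + (-0.0234·67.54)²) = √(260.544794 + 2.497778) = 16.2186 km
  C: √((-0.0948·111.32)² + (0.0132·67.54)²) = √(111.368679 + 0.794822) = 10.5907 km
  → nearest: C (10.5907 km)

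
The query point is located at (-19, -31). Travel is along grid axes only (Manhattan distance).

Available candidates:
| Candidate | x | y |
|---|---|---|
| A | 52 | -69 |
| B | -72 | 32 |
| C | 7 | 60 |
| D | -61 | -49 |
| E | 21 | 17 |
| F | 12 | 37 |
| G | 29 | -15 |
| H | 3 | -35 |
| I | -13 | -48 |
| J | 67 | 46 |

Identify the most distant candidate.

Distances from (-19, -31):
A: |71| + |-38| = 71 + 38 = 109
B: |-53| + |63| = 53 + 63 = 116
C: |26| + |91| = 26 + 91 = 117
D: |-42| + |-18| = 42 + 18 = 60
E: |40| + |48| = 40 + 48 = 88
F: |31| + |68| = 31 + 68 = 99
G: |48| + |16| = 48 + 16 = 64
H: |22| + |-4| = 22 + 4 = 26
I: |6| + |-17| = 6 + 17 = 23
J: |86| + |77| = 86 + 77 = 163
Maximum: J at 163.

J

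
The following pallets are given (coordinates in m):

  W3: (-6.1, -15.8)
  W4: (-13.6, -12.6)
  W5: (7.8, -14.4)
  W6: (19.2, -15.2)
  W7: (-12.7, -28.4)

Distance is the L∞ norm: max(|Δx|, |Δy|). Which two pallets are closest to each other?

W3 and W4

Pairwise distances:
W3–W4: 7.5 m
W3–W5: 13.9 m
W3–W6: 25.3 m
W3–W7: 12.6 m
W4–W5: 21.4 m
W4–W6: 32.8 m
W4–W7: 15.8 m
W5–W6: 11.4 m
W5–W7: 20.5 m
W6–W7: 31.9 m
Closest pair: W3–W4 at 7.5 m.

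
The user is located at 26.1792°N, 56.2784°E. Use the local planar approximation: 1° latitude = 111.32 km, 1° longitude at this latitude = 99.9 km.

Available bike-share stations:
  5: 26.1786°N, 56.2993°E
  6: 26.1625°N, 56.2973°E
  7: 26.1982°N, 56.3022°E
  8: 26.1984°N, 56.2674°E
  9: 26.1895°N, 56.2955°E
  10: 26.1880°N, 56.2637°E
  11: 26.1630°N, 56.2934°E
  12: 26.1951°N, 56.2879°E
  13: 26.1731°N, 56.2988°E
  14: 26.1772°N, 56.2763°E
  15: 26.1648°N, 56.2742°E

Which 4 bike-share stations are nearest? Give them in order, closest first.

Distances from 26.1792°N, 56.2784°E:
5: √((-0.0006·111.32)² + (0.0209·99.9)²) = √(0.004461 + 4.359368) = 2.0890 km
6: √((-0.0167·111.32)² + (0.0189·99.9)²) = √(3.456045 + 3.564959) = 2.6497 km
7: √((0.0190·111.32)² + (0.0238·99.9)²) = √(4.473563 + 5.653077) = 3.1822 km
8: √((0.0192·111.32)² + (-0.0110·99.9)²) = √(4.568239 + 1.207581) = 2.4033 km
9: √((0.0103·111.32)² + (0.0171·99.9)²) = √(1.314682 + 2.918255) = 2.0574 km
10: √((0.0088·111.32)² + (-0.0147·99.9)²) = √(0.959648 + 2.156580) = 1.7653 km
11: √((-0.0162·111.32)² + (0.0150·99.9)²) = √(3.252194 + 2.245502) = 2.3447 km
12: √((0.0159·111.32)² + (0.0095·99.9)²) = √(3.132858 + 0.900696) = 2.0084 km
13: √((-0.0061·111.32)² + (0.0204·99.9)²) = √(0.461112 + 4.153281) = 2.1481 km
14: √((-0.0020·111.32)² + (-0.0021·99.9)²) = √(0.049569 + 0.044012) = 0.3059 km
15: √((-0.0144·111.32)² + (-0.0042·99.9)²) = √(2.569635 + 0.176047) = 1.6570 km
Sorted: 14 (0.3059 km) < 15 (1.6570 km) < 10 (1.7653 km) < 12 (2.0084 km) < 9 (2.0574 km) < 5 (2.0890 km) < …

14, 15, 10, 12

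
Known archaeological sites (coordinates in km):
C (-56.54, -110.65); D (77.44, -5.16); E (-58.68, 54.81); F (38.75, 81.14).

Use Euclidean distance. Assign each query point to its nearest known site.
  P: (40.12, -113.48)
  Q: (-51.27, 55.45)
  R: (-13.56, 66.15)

P at (40.12, -113.48):
  C: √((-96.66)² + (2.83)²) = √(9343.1556 + 8.0089) = 96.70 km
  D: √((37.32)² + (108.32)²) = √(1392.7824 + 11733.2224) = 114.57 km
  E: √((-98.80)² + (168.29)²) = √(9761.4400 + 28321.5241) = 195.15 km
  F: √((-1.37)² + (194.62)²) = √(1.8769 + 37876.9444) = 194.62 km
  → nearest: C (96.70 km)
Q at (-51.27, 55.45):
  C: √((-5.27)² + (-166.10)²) = √(27.7729 + 27589.2100) = 166.18 km
  D: √((128.71)² + (-60.61)²) = √(16566.2641 + 3673.5721) = 142.27 km
  E: √((-7.41)² + (-0.64)²) = √(54.9081 + 0.4096) = 7.44 km
  F: √((90.02)² + (25.69)²) = √(8103.6004 + 659.9761) = 93.61 km
  → nearest: E (7.44 km)
R at (-13.56, 66.15):
  C: √((-42.98)² + (-176.80)²) = √(1847.2804 + 31258.2400) = 181.95 km
  D: √((91.00)² + (-71.31)²) = √(8281.0000 + 5085.1161) = 115.61 km
  E: √((-45.12)² + (-11.34)²) = √(2035.8144 + 128.5956) = 46.52 km
  F: √((52.31)² + (14.99)²) = √(2736.3361 + 224.7001) = 54.42 km
  → nearest: E (46.52 km)

P→C; Q→E; R→E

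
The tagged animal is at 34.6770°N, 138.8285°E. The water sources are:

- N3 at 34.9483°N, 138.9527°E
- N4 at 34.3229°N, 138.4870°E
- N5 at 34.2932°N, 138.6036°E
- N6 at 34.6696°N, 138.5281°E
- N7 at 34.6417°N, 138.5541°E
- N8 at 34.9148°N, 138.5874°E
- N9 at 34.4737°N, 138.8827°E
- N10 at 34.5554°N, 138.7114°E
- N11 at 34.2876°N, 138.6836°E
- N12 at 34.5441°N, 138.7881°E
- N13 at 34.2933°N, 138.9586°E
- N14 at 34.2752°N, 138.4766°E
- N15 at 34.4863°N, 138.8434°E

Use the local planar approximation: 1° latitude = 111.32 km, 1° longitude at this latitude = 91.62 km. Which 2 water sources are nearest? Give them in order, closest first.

N12, N10

Distances from 34.6770°N, 138.8285°E:
N3: √((0.2713·111.32)² + (0.1242·91.62)²) = √(912.107408 + 129.486284) = 32.2737 km
N4: √((-0.3541·111.32)² + (-0.3415·91.62)²) = √(1553.811205 + 978.953337) = 50.3266 km
N5: √((-0.3838·111.32)² + (-0.2249·91.62)²) = √(1825.392812 + 424.579954) = 47.4339 km
N6: √((-0.0074·111.32)² + (-0.3004·91.62)²) = √(0.678594 + 757.496153) = 27.5350 km
N7: √((-0.0353·111.32)² + (-0.2744·91.62)²) = √(15.441725 + 632.046148) = 25.4458 km
N8: √((0.2378·111.32)² + (-0.2411·91.62)²) = √(700.761278 + 487.949633) = 34.4777 km
N9: √((-0.2033·111.32)² + (0.0542·91.62)²) = √(512.178274 + 24.659209) = 23.1698 km
N10: √((-0.1216·111.32)² + (-0.1171·91.62)²) = √(183.237157 + 115.105047) = 17.2726 km
N11: √((-0.3894·111.32)² + (-0.1449·91.62)²) = √(1879.049798 + 176.245219) = 45.3354 km
N12: √((-0.1329·111.32)² + (-0.0404·91.62)²) = √(218.875100 + 13.700717) = 15.2504 km
N13: √((-0.3837·111.32)² + (0.1301·91.62)²) = √(1824.441715 + 142.080726) = 44.3455 km
N14: √((-0.4018·111.32)² + (-0.3519·91.62)²) = √(2000.627620 + 1039.487111) = 55.1372 km
N15: √((-0.1907·111.32)² + (0.0149·91.62)²) = √(450.658723 + 1.863602) = 21.2726 km
Sorted: N12 (15.2504 km) < N10 (17.2726 km) < N15 (21.2726 km) < N9 (23.1698 km) < …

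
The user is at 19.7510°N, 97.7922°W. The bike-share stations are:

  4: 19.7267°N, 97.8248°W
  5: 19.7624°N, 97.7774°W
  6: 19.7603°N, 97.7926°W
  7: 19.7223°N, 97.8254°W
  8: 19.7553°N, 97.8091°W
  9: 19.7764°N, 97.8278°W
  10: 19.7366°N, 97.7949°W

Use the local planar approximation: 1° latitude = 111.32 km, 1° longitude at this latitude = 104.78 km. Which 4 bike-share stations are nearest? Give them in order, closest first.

Distances from 19.7510°N, 97.7922°W:
4: √((-0.0243·111.32)² + (-0.0326·104.78)²) = √(7.317436 + 11.667881) = 4.3572 km
5: √((0.0114·111.32)² + (0.0148·104.78)²) = √(1.610483 + 2.404807) = 2.0038 km
6: √((0.0093·111.32)² + (-0.0004·104.78)²) = √(1.071796 + 0.001757) = 1.0361 km
7: √((-0.0287·111.32)² + (-0.0332·104.78)²) = √(10.207284 + 12.101326) = 4.7232 km
8: √((0.0043·111.32)² + (-0.0169·104.78)²) = √(0.229131 + 3.135669) = 1.8343 km
9: √((0.0254·111.32)² + (-0.0356·104.78)²) = √(7.994915 + 13.914153) = 4.6807 km
10: √((-0.0144·111.32)² + (-0.0027·104.78)²) = √(2.569635 + 0.080036) = 1.6278 km
Sorted: 6 (1.0361 km) < 10 (1.6278 km) < 8 (1.8343 km) < 5 (2.0038 km) < 4 (4.3572 km) < 9 (4.6807 km) < …

6, 10, 8, 5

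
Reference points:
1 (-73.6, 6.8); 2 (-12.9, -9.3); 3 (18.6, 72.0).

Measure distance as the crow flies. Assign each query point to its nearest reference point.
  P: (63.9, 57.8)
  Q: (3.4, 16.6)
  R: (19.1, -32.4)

P at (63.9, 57.8):
  1: √((-137.5)² + (-51.0)²) = √(18906.250 + 2601.000) = 146.7
  2: √((-76.8)² + (-67.1)²) = √(5898.240 + 4502.410) = 102.0
  3: √((-45.3)² + (14.2)²) = √(2052.090 + 201.640) = 47.5
  → nearest: 3 (47.5)
Q at (3.4, 16.6):
  1: √((-77.0)² + (-9.8)²) = √(5929.000 + 96.040) = 77.6
  2: √((-16.3)² + (-25.9)²) = √(265.690 + 670.810) = 30.6
  3: √((15.2)² + (55.4)²) = √(231.040 + 3069.160) = 57.4
  → nearest: 2 (30.6)
R at (19.1, -32.4):
  1: √((-92.7)² + (39.2)²) = √(8593.290 + 1536.640) = 100.6
  2: √((-32.0)² + (23.1)²) = √(1024.000 + 533.610) = 39.5
  3: √((-0.5)² + (104.4)²) = √(0.250 + 10899.360) = 104.4
  → nearest: 2 (39.5)

P→3; Q→2; R→2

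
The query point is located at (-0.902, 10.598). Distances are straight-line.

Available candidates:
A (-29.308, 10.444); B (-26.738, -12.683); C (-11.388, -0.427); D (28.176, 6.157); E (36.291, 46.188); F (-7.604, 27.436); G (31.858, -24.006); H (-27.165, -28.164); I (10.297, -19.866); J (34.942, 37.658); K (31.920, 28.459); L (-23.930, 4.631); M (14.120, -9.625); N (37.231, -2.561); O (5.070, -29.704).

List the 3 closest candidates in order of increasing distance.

C, F, L

Distances from (-0.902, 10.598):
A: 28.406
B: 34.778
C: 15.215
D: 29.415
E: 51.478
F: 18.123
G: 47.651
H: 46.821
I: 32.457
J: 44.911
K: 37.367
L: 23.789
M: 25.192
N: 40.340
O: 40.742
Sorted: C (15.215) < F (18.123) < L (23.789) < M (25.192) < A (28.406) < …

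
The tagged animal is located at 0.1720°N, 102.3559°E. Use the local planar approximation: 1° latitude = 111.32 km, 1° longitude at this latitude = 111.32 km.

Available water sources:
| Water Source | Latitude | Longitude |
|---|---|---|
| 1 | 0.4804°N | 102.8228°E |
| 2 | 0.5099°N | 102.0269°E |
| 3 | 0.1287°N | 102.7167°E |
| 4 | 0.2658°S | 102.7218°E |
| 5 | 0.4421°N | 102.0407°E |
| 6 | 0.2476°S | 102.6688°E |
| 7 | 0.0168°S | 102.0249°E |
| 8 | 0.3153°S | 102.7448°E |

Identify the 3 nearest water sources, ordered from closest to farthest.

Distances from 0.1720°N, 102.3559°E:
1: 62.2901 km
2: 52.4998 km
3: 40.4525 km
4: 63.5160 km
5: 46.2085 km
6: 58.2673 km
7: 42.4196 km
8: 69.4038 km
Sorted: 3 (40.4525 km) < 7 (42.4196 km) < 5 (46.2085 km) < 2 (52.4998 km) < 6 (58.2673 km) < …

3, 7, 5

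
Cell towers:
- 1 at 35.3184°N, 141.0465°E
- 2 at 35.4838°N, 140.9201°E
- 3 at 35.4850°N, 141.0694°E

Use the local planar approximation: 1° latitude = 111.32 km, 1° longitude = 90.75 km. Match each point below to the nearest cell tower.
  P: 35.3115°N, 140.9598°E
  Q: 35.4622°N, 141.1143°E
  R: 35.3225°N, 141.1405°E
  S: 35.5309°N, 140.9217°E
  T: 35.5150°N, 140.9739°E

P at 35.3115°N, 140.9598°E:
  1: √((0.0069·111.32)² + (0.0867·90.75)²) = √(0.589990 + 61.905817) = 7.9054 km
  2: √((0.1723·111.32)² + (-0.0397·90.75)²) = √(367.889125 + 12.979988) = 19.5159 km
  3: √((0.1735·111.32)² + (0.1096·90.75)²) = √(373.031369 + 98.926894) = 21.7246 km
  → nearest: 1 (7.9054 km)
Q at 35.4622°N, 141.1143°E:
  1: √((-0.1438·111.32)² + (-0.0678·90.75)²) = √(256.250173 + 37.857563) = 17.1496 km
  2: √((0.0216·111.32)² + (-0.1942·90.75)²) = √(5.781678 + 310.593039) = 17.7869 km
  3: √((0.0228·111.32)² + (-0.0449·90.75)²) = √(6.441931 + 16.602976) = 4.8005 km
  → nearest: 3 (4.8005 km)
R at 35.3225°N, 141.1405°E:
  1: √((-0.0041·111.32)² + (-0.0940·90.75)²) = √(0.208312 + 72.769430) = 8.5427 km
  2: √((0.1613·111.32)² + (-0.2204·90.75)²) = √(322.414919 + 400.052002) = 26.8787 km
  3: √((0.1625·111.32)² + (-0.0711·90.75)²) = √(327.230010 + 41.632498) = 19.2058 km
  → nearest: 1 (8.5427 km)
S at 35.5309°N, 140.9217°E:
  1: √((-0.2125·111.32)² + (0.1248·90.75)²) = √(559.582680 + 128.269215) = 26.2269 km
  2: √((-0.0471·111.32)² + (-0.0016·90.75)²) = √(27.490853 + 0.021083) = 5.2452 km
  3: √((-0.0459·111.32)² + (0.1477·90.75)²) = √(26.107890 + 179.661184) = 14.3447 km
  → nearest: 2 (5.2452 km)
T at 35.5150°N, 140.9739°E:
  1: √((-0.1966·111.32)² + (0.0726·90.75)²) = √(478.975636 + 43.407673) = 22.8557 km
  2: √((-0.0312·111.32)² + (-0.0538·90.75)²) = √(12.063007 + 23.837342) = 5.9917 km
  3: √((-0.0300·111.32)² + (0.0955·90.75)²) = √(11.152928 + 75.110389) = 9.2878 km
  → nearest: 2 (5.9917 km)

P→1; Q→3; R→1; S→2; T→2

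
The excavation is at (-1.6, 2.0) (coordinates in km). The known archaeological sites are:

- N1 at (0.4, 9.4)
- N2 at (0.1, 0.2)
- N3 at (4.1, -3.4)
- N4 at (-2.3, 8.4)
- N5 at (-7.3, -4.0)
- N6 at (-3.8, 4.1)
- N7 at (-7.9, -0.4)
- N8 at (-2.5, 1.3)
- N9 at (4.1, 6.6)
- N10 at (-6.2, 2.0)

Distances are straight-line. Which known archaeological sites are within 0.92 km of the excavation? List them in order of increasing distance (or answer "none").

none

Distances from (-1.6, 2.0):
N1: √((2.0)² + (7.4)²) = √(4.000 + 54.760) = 7.7 km
N2: √((1.7)² + (-1.8)²) = √(2.890 + 3.240) = 2.5 km
N3: √((5.7)² + (-5.4)²) = √(32.490 + 29.160) = 7.9 km
N4: √((-0.7)² + (6.4)²) = √(0.490 + 40.960) = 6.4 km
N5: √((-5.7)² + (-6.0)²) = √(32.490 + 36.000) = 8.3 km
N6: √((-2.2)² + (2.1)²) = √(4.840 + 4.410) = 3.0 km
N7: √((-6.3)² + (-2.4)²) = √(39.690 + 5.760) = 6.7 km
N8: √((-0.9)² + (-0.7)²) = √(0.810 + 0.490) = 1.1 km
N9: √((5.7)² + (4.6)²) = √(32.490 + 21.160) = 7.3 km
N10: √((-4.6)² + (0.0)²) = √(21.160 + 0.000) = 4.6 km
Threshold 0.92 km: none within range.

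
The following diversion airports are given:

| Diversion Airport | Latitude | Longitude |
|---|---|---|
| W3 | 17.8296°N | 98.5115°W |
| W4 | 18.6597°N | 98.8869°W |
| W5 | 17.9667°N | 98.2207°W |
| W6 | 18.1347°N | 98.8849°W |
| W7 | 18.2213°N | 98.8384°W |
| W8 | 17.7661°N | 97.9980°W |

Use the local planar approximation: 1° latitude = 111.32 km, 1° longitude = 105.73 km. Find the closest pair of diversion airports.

Pairwise distances:
W3–W4: √((0.8301·111.32)² + (-0.3754·105.73)²) = √(8539.004119 + 1575.378815) = 100.5703 km
W3–W5: √((0.1371·111.32)² + (0.2908·105.73)²) = √(232.927789 + 945.333980) = 34.3258 km
W3–W6: √((0.3051·111.32)² + (-0.3734·105.73)²) = √(1153.535091 + 1558.637395) = 52.0785 km
W3–W7: √((0.3917·111.32)² + (-0.3269·105.73)²) = √(1901.312653 + 1194.610439) = 55.6410 km
W3–W8: √((-0.0635·111.32)² + (0.5135·105.73)²) = √(49.968216 + 2947.659811) = 54.7506 km
W4–W5: √((-0.6930·111.32)² + (0.6662·105.73)²) = √(5951.313995 + 4961.416894) = 104.4640 km
W4–W6: √((-0.5250·111.32)² + (0.0020·105.73)²) = √(3415.584249 + 0.044715) = 58.4434 km
W4–W7: √((-0.4384·111.32)² + (0.0485·105.73)²) = √(2381.702356 + 26.295410) = 49.0714 km
W4–W8: √((-0.8936·111.32)² + (0.8889·105.73)²) = √(9895.385446 + 8832.878912) = 136.8512 km
W5–W6: √((0.1680·111.32)² + (-0.6642·105.73)²) = √(349.755827 + 4931.672255) = 72.6734 km
W5–W7: √((0.2546·111.32)² + (-0.6177·105.73)²) = √(803.273045 + 4265.320471) = 71.1941 km
W5–W8: √((-0.2006·111.32)² + (0.2227·105.73)²) = √(498.664271 + 554.417460) = 32.4512 km
W6–W7: √((0.0866·111.32)² + (0.0465·105.73)²) = √(92.935615 + 24.171431) = 10.8216 km
W6–W8: √((-0.3686·111.32)² + (0.8869·105.73)²) = √(1683.670324 + 8793.176169) = 102.3565 km
W7–W8: √((-0.4552·111.32)² + (0.8404·105.73)²) = √(2567.739146 + 7895.298459) = 102.2890 km
Closest pair: W6–W7 at 10.8216 km.

W6 and W7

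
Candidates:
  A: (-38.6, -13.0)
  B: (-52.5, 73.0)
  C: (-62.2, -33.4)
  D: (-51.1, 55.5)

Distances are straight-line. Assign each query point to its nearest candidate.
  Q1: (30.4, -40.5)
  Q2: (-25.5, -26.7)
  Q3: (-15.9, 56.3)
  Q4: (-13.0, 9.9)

Q1 at (30.4, -40.5):
  A: √((-69.0)² + (27.5)²) = √(4761.000 + 756.250) = 74.3
  B: √((-82.9)² + (113.5)²) = √(6872.410 + 12882.250) = 140.6
  C: √((-92.6)² + (7.1)²) = √(8574.760 + 50.410) = 92.9
  D: √((-81.5)² + (96.0)²) = √(6642.250 + 9216.000) = 125.9
  → nearest: A (74.3)
Q2 at (-25.5, -26.7):
  A: √((-13.1)² + (13.7)²) = √(171.610 + 187.690) = 19.0
  B: √((-27.0)² + (99.7)²) = √(729.000 + 9940.090) = 103.3
  C: √((-36.7)² + (-6.7)²) = √(1346.890 + 44.890) = 37.3
  D: √((-25.6)² + (82.2)²) = √(655.360 + 6756.840) = 86.1
  → nearest: A (19.0)
Q3 at (-15.9, 56.3):
  A: √((-22.7)² + (-69.3)²) = √(515.290 + 4802.490) = 72.9
  B: √((-36.6)² + (16.7)²) = √(1339.560 + 278.890) = 40.2
  C: √((-46.3)² + (-89.7)²) = √(2143.690 + 8046.090) = 100.9
  D: √((-35.2)² + (-0.8)²) = √(1239.040 + 0.640) = 35.2
  → nearest: D (35.2)
Q4 at (-13.0, 9.9):
  A: √((-25.6)² + (-22.9)²) = √(655.360 + 524.410) = 34.3
  B: √((-39.5)² + (63.1)²) = √(1560.250 + 3981.610) = 74.4
  C: √((-49.2)² + (-43.3)²) = √(2420.640 + 1874.890) = 65.5
  D: √((-38.1)² + (45.6)²) = √(1451.610 + 2079.360) = 59.4
  → nearest: A (34.3)

Q1→A; Q2→A; Q3→D; Q4→A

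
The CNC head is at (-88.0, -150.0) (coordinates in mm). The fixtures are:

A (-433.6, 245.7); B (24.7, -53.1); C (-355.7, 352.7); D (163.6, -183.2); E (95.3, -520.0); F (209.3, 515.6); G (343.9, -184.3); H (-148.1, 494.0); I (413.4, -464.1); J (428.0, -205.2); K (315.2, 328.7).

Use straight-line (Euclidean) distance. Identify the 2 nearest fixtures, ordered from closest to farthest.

Distances from (-88.0, -150.0):
A: √((-345.6)² + (395.7)²) = √(119439.360 + 156578.490) = 525.4 mm
B: √((112.7)² + (96.9)²) = √(12701.290 + 9389.610) = 148.6 mm
C: √((-267.7)² + (502.7)²) = √(71663.290 + 252707.290) = 569.5 mm
D: √((251.6)² + (-33.2)²) = √(63302.560 + 1102.240) = 253.8 mm
E: √((183.3)² + (-370.0)²) = √(33598.890 + 136900.000) = 412.9 mm
F: √((297.3)² + (665.6)²) = √(88387.290 + 443023.360) = 729.0 mm
G: √((431.9)² + (-34.3)²) = √(186537.610 + 1176.490) = 433.3 mm
H: √((-60.1)² + (644.0)²) = √(3612.010 + 414736.000) = 646.8 mm
I: √((501.4)² + (-314.1)²) = √(251401.960 + 98658.810) = 591.7 mm
J: √((516.0)² + (-55.2)²) = √(266256.000 + 3047.040) = 518.9 mm
K: √((403.2)² + (478.7)²) = √(162570.240 + 229153.690) = 625.9 mm
Sorted: B (148.6 mm) < D (253.8 mm) < E (412.9 mm) < G (433.3 mm) < …

B, D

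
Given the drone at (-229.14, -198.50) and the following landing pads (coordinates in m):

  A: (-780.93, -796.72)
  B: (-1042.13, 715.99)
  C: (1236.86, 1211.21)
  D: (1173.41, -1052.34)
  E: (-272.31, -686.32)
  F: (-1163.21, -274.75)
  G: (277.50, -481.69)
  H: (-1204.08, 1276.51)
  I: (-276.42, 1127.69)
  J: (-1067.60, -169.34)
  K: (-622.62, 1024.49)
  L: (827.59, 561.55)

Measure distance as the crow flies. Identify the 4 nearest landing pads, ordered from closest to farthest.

E, G, A, J

Distances from (-229.14, -198.50):
A: √((-551.79)² + (-598.22)²) = √(304472.2041 + 357867.1684) = 813.84 m
B: √((-812.99)² + (914.49)²) = √(660952.7401 + 836291.9601) = 1223.62 m
C: √((1466.00)² + (1409.71)²) = √(2149156.0000 + 1987282.2841) = 2033.82 m
D: √((1402.55)² + (-853.84)²) = √(1967146.5025 + 729042.7456) = 1642.01 m
E: √((-43.17)² + (-487.82)²) = √(1863.6489 + 237968.3524) = 489.73 m
F: √((-934.07)² + (-76.25)²) = √(872486.7649 + 5814.0625) = 937.18 m
G: √((506.64)² + (-283.19)²) = √(256684.0896 + 80196.5761) = 580.41 m
H: √((-974.94)² + (1475.01)²) = √(950508.0036 + 2175654.5001) = 1768.10 m
I: √((-47.28)² + (1326.19)²) = √(2235.3984 + 1758779.9161) = 1327.03 m
J: √((-838.46)² + (29.16)²) = √(703015.1716 + 850.3056) = 838.97 m
K: √((-393.48)² + (1222.99)²) = √(154826.5104 + 1495704.5401) = 1284.73 m
L: √((1056.73)² + (760.05)²) = √(1116678.2929 + 577676.0025) = 1301.67 m
Sorted: E (489.73 m) < G (580.41 m) < A (813.84 m) < J (838.97 m) < F (937.18 m) < B (1223.62 m) < …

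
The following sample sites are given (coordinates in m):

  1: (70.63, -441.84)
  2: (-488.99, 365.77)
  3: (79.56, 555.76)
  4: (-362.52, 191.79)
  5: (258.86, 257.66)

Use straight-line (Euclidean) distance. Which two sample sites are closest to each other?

2 and 4

Pairwise distances:
1–2: 982.55 m
1–3: 997.64 m
1–4: 767.53 m
1–5: 724.38 m
2–3: 599.45 m
2–4: 215.09 m
2–5: 755.62 m
3–4: 572.63 m
3–5: 347.87 m
4–5: 624.86 m
Closest pair: 2–4 at 215.09 m.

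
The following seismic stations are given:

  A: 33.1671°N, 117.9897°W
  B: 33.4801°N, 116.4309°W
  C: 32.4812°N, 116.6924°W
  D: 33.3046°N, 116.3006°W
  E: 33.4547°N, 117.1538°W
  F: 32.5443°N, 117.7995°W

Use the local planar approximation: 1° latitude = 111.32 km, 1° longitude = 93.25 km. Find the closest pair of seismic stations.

B and D

Pairwise distances:
A–B: √((0.3130·111.32)² + (1.5588·93.25)²) = √(1214.045799 + 21128.977236) = 149.4758 km
A–C: √((-0.6859·111.32)² + (1.2973·93.25)²) = √(5829.992567 + 14634.521167) = 143.0542 km
A–D: √((0.1375·111.32)² + (1.6891·93.25)²) = √(234.288942 + 24808.951199) = 158.2506 km
A–E: √((0.2876·111.32)² + (0.8359·93.25)²) = √(1025.000692 + 6075.840038) = 84.2665 km
A–F: √((-0.6228·111.32)² + (0.1902·93.25)²) = √(4806.662211 + 314.571017) = 71.5628 km
B–C: √((-0.9989·111.32)² + (-0.2615·93.25)²) = √(12364.894681 + 594.622129) = 113.8399 km
B–D: √((-0.1755·111.32)² + (0.1303·93.25)²) = √(381.681084 + 147.634043) = 23.0068 km
B–E: √((-0.0254·111.32)² + (-0.7229·93.25)²) = √(7.994915 + 4544.165399) = 67.4697 km
B–F: √((-0.9358·111.32)² + (-1.3686·93.25)²) = √(10852.067266 + 16287.362122) = 164.7405 km
C–D: √((0.8234·111.32)² + (0.3918·93.25)²) = √(8401.718389 + 1334.831800) = 98.6740 km
C–E: √((0.9735·111.32)² + (-0.4614·93.25)²) = √(11744.061235 + 1851.197953) = 116.5987 km
C–F: √((0.0631·111.32)² + (-1.1071·93.25)²) = √(49.340678 + 10657.893655) = 103.4758 km
D–E: √((0.1501·111.32)² + (-0.8532·93.25)²) = √(279.195092 + 6329.936809) = 81.2966 km
D–F: √((-0.7603·111.32)² + (-1.4989·93.25)²) = √(7163.353382 + 19536.330790) = 163.4004 km
E–F: √((-0.9104·111.32)² + (-0.6457·93.25)²) = √(10270.956584 + 3625.427743) = 117.8829 km
Closest pair: B–D at 23.0068 km.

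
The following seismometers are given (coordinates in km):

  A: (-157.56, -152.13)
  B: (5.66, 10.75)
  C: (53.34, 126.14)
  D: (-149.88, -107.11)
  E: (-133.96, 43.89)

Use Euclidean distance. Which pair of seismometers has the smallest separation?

Pairwise distances:
A–B: 230.59 km
A–C: 349.16 km
A–D: 45.67 km
A–E: 197.44 km
B–C: 124.85 km
B–D: 195.15 km
B–E: 143.50 km
C–D: 309.36 km
C–E: 204.56 km
D–E: 151.84 km
Closest pair: A–D at 45.67 km.

A and D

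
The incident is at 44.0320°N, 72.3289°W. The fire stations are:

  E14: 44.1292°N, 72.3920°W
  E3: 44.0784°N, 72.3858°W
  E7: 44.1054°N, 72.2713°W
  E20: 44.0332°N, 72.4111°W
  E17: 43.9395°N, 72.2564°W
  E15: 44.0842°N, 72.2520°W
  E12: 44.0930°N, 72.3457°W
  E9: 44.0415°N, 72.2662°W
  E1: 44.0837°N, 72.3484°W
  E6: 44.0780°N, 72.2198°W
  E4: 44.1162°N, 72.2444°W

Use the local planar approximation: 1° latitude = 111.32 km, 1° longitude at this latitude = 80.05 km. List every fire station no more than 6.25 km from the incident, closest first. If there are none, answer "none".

E9, E1

Distances from 44.0320°N, 72.3289°W:
E14: 11.9412 km
E3: 6.8867 km
E7: 9.3821 km
E20: 6.5815 km
E17: 11.8200 km
E15: 8.4653 km
E12: 6.9224 km
E9: 5.1293 km
E1: 5.9632 km
E6: 10.1240 km
E4: 11.5590 km
Threshold 6.25 km: E9 (5.1293 km), E1 (5.9632 km) are within range.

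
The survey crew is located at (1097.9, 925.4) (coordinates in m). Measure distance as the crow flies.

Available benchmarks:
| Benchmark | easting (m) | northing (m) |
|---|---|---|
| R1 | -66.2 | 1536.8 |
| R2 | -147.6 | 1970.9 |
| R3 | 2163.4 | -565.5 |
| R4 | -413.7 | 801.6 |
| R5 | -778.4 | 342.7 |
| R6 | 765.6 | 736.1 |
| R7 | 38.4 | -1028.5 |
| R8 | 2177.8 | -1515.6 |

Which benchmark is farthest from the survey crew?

R8

Distances from (1097.9, 925.4):
R1: 1314.9 m
R2: 1626.1 m
R3: 1832.5 m
R4: 1516.7 m
R5: 1964.7 m
R6: 382.4 m
R7: 2222.7 m
R8: 2669.2 m
Maximum: R8 at 2669.2 m.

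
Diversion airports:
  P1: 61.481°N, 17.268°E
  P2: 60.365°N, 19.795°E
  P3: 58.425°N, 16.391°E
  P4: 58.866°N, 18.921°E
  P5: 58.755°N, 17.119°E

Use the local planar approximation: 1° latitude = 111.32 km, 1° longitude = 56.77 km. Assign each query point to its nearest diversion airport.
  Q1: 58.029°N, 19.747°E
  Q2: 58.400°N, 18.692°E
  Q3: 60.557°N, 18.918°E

Q1 at 58.029°N, 19.747°E:
  P1: 409.236 km
  P2: 260.058 km
  P3: 195.554 km
  P4: 104.309 km
  P5: 169.675 km
  → nearest: P4 (104.309 km)
Q2 at 58.400°N, 18.692°E:
  P1: 352.375 km
  P2: 227.530 km
  P3: 130.657 km
  P4: 53.479 km
  P5: 97.653 km
  → nearest: P4 (53.479 km)
Q3 at 60.557°N, 18.918°E:
  P1: 139.120 km
  P2: 54.181 km
  P3: 277.322 km
  P4: 188.242 km
  P5: 225.100 km
  → nearest: P2 (54.181 km)

Q1→P4; Q2→P4; Q3→P2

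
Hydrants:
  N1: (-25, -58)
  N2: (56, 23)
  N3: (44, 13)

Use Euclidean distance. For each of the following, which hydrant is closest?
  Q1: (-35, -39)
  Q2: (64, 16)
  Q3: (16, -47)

Q1 at (-35, -39):
  N1: 21.5
  N2: 110.1
  N3: 94.6
  → nearest: N1 (21.5)
Q2 at (64, 16):
  N1: 115.7
  N2: 10.6
  N3: 20.2
  → nearest: N2 (10.6)
Q3 at (16, -47):
  N1: 42.4
  N2: 80.6
  N3: 66.2
  → nearest: N1 (42.4)

Q1→N1; Q2→N2; Q3→N1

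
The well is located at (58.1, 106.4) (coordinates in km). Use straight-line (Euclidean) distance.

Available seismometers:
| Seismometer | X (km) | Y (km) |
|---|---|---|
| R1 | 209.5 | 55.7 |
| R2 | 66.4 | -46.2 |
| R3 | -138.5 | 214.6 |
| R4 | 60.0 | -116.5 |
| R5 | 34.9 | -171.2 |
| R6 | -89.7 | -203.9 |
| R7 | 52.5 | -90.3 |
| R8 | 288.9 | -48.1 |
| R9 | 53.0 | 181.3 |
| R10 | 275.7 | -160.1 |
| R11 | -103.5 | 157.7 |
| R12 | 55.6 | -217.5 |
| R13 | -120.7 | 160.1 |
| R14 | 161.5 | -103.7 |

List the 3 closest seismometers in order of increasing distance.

R9, R2, R1

Distances from (58.1, 106.4):
R1: √((151.4)² + (-50.7)²) = √(22921.960 + 2570.490) = 159.7 km
R2: √((8.3)² + (-152.6)²) = √(68.890 + 23286.760) = 152.8 km
R3: √((-196.6)² + (108.2)²) = √(38651.560 + 11707.240) = 224.4 km
R4: √((1.9)² + (-222.9)²) = √(3.610 + 49684.410) = 222.9 km
R5: √((-23.2)² + (-277.6)²) = √(538.240 + 77061.760) = 278.6 km
R6: √((-147.8)² + (-310.3)²) = √(21844.840 + 96286.090) = 343.7 km
R7: √((-5.6)² + (-196.7)²) = √(31.360 + 38690.890) = 196.8 km
R8: √((230.8)² + (-154.5)²) = √(53268.640 + 23870.250) = 277.7 km
R9: √((-5.1)² + (74.9)²) = √(26.010 + 5610.010) = 75.1 km
R10: √((217.6)² + (-266.5)²) = √(47349.760 + 71022.250) = 344.1 km
R11: √((-161.6)² + (51.3)²) = √(26114.560 + 2631.690) = 169.5 km
R12: √((-2.5)² + (-323.9)²) = √(6.250 + 104911.210) = 323.9 km
R13: √((-178.8)² + (53.7)²) = √(31969.440 + 2883.690) = 186.7 km
R14: √((103.4)² + (-210.1)²) = √(10691.560 + 44142.010) = 234.2 km
Sorted: R9 (75.1 km) < R2 (152.8 km) < R1 (159.7 km) < R11 (169.5 km) < R13 (186.7 km) < …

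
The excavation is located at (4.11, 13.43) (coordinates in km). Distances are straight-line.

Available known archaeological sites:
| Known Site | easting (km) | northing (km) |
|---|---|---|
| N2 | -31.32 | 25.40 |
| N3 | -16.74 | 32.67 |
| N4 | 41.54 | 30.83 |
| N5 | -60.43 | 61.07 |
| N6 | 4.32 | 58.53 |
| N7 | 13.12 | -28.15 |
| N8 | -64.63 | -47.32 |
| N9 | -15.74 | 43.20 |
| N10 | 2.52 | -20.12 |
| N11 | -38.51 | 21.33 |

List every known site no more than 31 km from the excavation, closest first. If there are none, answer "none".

N3

Distances from (4.11, 13.43):
N2: √((-35.43)² + (11.97)²) = √(1255.2849 + 143.2809) = 37.40 km
N3: √((-20.85)² + (19.24)²) = √(434.7225 + 370.1776) = 28.37 km
N4: √((37.43)² + (17.40)²) = √(1401.0049 + 302.7600) = 41.28 km
N5: √((-64.54)² + (47.64)²) = √(4165.4116 + 2269.5696) = 80.22 km
N6: √((0.21)² + (45.10)²) = √(0.0441 + 2034.0100) = 45.10 km
N7: √((9.01)² + (-41.58)²) = √(81.1801 + 1728.8964) = 42.54 km
N8: √((-68.74)² + (-60.75)²) = √(4725.1876 + 3690.5625) = 91.74 km
N9: √((-19.85)² + (29.77)²) = √(394.0225 + 886.2529) = 35.78 km
N10: √((-1.59)² + (-33.55)²) = √(2.5281 + 1125.6025) = 33.59 km
N11: √((-42.62)² + (7.90)²) = √(1816.4644 + 62.4100) = 43.35 km
Threshold 31 km: N3 (28.37 km) is within range.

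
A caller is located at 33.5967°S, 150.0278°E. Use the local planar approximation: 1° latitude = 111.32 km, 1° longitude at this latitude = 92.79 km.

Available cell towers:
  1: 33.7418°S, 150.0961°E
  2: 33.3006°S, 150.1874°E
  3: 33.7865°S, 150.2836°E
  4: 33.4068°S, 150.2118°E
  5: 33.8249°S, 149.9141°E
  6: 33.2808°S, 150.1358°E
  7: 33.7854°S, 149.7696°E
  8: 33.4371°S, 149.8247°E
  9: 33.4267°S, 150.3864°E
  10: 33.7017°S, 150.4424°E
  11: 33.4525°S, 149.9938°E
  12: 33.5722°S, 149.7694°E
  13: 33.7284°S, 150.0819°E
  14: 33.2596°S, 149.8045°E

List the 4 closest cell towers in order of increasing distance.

13, 11, 1, 12

Distances from 33.5967°S, 150.0278°E:
1: 17.3513 km
2: 36.1358 km
3: 31.7773 km
4: 27.1732 km
5: 27.5069 km
6: 36.5660 km
7: 31.8631 km
8: 25.9001 km
9: 38.2796 km
10: 40.2072 km
11: 16.3594 km
12: 24.1316 km
13: 15.4965 km
14: 42.8663 km
Sorted: 13 (15.4965 km) < 11 (16.3594 km) < 1 (17.3513 km) < 12 (24.1316 km) < 8 (25.9001 km) < 4 (27.1732 km) < …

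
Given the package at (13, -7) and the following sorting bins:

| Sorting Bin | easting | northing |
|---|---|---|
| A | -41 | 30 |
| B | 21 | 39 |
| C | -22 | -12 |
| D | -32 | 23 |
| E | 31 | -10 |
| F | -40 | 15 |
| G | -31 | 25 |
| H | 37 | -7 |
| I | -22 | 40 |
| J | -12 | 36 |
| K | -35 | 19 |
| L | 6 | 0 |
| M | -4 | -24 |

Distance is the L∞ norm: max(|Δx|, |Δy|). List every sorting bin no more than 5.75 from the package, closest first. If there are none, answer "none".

none

Distances from (13, -7):
A: max(|-54|, |37|) = 54
B: max(|8|, |46|) = 46
C: max(|-35|, |-5|) = 35
D: max(|-45|, |30|) = 45
E: max(|18|, |-3|) = 18
F: max(|-53|, |22|) = 53
G: max(|-44|, |32|) = 44
H: max(|24|, |0|) = 24
I: max(|-35|, |47|) = 47
J: max(|-25|, |43|) = 43
K: max(|-48|, |26|) = 48
L: max(|-7|, |7|) = 7
M: max(|-17|, |-17|) = 17
Threshold 5.75: none within range.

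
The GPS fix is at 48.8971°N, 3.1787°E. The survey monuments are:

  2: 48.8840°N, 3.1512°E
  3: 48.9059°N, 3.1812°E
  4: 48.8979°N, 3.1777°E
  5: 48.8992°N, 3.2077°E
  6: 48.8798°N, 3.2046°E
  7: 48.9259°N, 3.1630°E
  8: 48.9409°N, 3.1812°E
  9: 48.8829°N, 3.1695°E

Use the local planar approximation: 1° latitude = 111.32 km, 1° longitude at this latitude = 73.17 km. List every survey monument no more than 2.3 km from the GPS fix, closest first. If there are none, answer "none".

4, 3, 9, 5

Distances from 48.8971°N, 3.1787°E:
2: 2.4850 km
3: 0.9965 km
4: 0.1153 km
5: 2.1348 km
6: 2.7019 km
7: 3.4056 km
8: 4.8792 km
9: 1.7181 km
Threshold 2.3 km: 4 (0.1153 km), 3 (0.9965 km), 9 (1.7181 km), 5 (2.1348 km) are within range.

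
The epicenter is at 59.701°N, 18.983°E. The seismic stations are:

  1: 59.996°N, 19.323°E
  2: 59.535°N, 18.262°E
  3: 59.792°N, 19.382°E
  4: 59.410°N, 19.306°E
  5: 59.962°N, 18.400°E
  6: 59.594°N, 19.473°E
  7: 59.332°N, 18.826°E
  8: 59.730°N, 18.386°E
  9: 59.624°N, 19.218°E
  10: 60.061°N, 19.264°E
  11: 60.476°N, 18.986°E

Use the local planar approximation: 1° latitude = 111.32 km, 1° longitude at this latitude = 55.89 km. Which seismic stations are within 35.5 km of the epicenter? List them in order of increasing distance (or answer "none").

9, 3, 6, 8

Distances from 59.701°N, 18.983°E:
1: 37.941 km
2: 44.332 km
3: 24.493 km
4: 37.085 km
5: 43.656 km
6: 29.864 km
7: 42.004 km
8: 33.522 km
9: 15.684 km
10: 43.043 km
11: 86.273 km
Threshold 35.5 km: 9 (15.684 km), 3 (24.493 km), 6 (29.864 km), 8 (33.522 km) are within range.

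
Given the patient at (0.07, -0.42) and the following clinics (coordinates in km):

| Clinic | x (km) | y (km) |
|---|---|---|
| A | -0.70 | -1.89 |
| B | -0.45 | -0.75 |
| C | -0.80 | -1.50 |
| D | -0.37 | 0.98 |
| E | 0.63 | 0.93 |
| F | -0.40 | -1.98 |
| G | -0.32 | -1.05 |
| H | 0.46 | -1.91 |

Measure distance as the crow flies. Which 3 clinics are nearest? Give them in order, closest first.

B, G, C

Distances from (0.07, -0.42):
A: 1.66 km
B: 0.62 km
C: 1.39 km
D: 1.47 km
E: 1.46 km
F: 1.63 km
G: 0.74 km
H: 1.54 km
Sorted: B (0.62 km) < G (0.74 km) < C (1.39 km) < E (1.46 km) < D (1.47 km) < …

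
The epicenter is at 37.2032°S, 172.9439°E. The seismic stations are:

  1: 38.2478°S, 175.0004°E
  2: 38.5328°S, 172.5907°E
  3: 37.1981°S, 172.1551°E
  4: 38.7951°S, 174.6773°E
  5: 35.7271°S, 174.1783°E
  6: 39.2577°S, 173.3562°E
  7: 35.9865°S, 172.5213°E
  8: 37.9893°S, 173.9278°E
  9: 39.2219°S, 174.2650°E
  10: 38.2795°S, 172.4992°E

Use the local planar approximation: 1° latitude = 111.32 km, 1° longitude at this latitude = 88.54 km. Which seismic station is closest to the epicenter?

Distances from 37.2032°S, 172.9439°E:
1: √((-1.0446·111.32)² + (2.0565·88.54)²) = √(13522.171456 + 33154.040448) = 216.0468 km
2: √((-1.3296·111.32)² + (-0.3532·88.54)²) = √(21907.277435 + 977.958499) = 151.2787 km
3: √((0.0051·111.32)² + (-0.7888·88.54)²) = √(0.322320 + 4877.674767) = 69.8427 km
4: √((-1.5919·111.32)² + (1.7334·88.54)²) = √(31403.493261 + 23554.648065) = 234.4315 km
5: √((1.4761·111.32)² + (1.2344·88.54)²) = √(27000.882306 + 11945.129472) = 197.3474 km
6: √((-2.0545·111.32)² + (0.4123·88.54)²) = √(52306.864404 + 1332.618091) = 231.6020 km
7: √((1.2167·111.32)² + (-0.4226·88.54)²) = √(18344.818168 + 1400.032188) = 140.5164 km
8: √((-0.7861·111.32)² + (0.9839·88.54)²) = √(7657.764175 + 7588.937156) = 123.4775 km
9: √((-2.0187·111.32)² + (1.3211·88.54)²) = √(50499.835260 + 13682.026284) = 253.3414 km
10: √((-1.0763·111.32)² + (-0.4447·88.54)²) = √(14355.326542 + 1550.291244) = 126.1175 km
Minimum: 3 at 69.8427 km.

3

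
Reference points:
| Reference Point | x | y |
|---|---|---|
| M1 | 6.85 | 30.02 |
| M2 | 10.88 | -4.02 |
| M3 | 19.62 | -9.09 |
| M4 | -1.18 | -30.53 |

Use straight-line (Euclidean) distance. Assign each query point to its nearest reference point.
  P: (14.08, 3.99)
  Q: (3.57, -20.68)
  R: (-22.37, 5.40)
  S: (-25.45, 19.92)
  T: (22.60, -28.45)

P at (14.08, 3.99):
  M1: √((-7.23)² + (26.03)²) = √(52.2729 + 677.5609) = 27.02
  M2: √((-3.20)² + (-8.01)²) = √(10.2400 + 64.1601) = 8.63
  M3: √((5.54)² + (-13.08)²) = √(30.6916 + 171.0864) = 14.20
  M4: √((-15.26)² + (-34.52)²) = √(232.8676 + 1191.6304) = 37.74
  → nearest: M2 (8.63)
Q at (3.57, -20.68):
  M1: √((3.28)² + (50.70)²) = √(10.7584 + 2570.4900) = 50.81
  M2: √((7.31)² + (16.66)²) = √(53.4361 + 277.5556) = 18.19
  M3: √((16.05)² + (11.59)²) = √(257.6025 + 134.3281) = 19.80
  M4: √((-4.75)² + (-9.85)²) = √(22.5625 + 97.0225) = 10.94
  → nearest: M4 (10.94)
R at (-22.37, 5.40):
  M1: √((29.22)² + (24.62)²) = √(853.8084 + 606.1444) = 38.21
  M2: √((33.25)² + (-9.42)²) = √(1105.5625 + 88.7364) = 34.56
  M3: √((41.99)² + (-14.49)²) = √(1763.1601 + 209.9601) = 44.42
  M4: √((21.19)² + (-35.93)²) = √(449.0161 + 1290.9649) = 41.71
  → nearest: M2 (34.56)
S at (-25.45, 19.92):
  M1: √((32.30)² + (10.10)²) = √(1043.2900 + 102.0100) = 33.84
  M2: √((36.33)² + (-23.94)²) = √(1319.8689 + 573.1236) = 43.51
  M3: √((45.07)² + (-29.01)²) = √(2031.3049 + 841.5801) = 53.60
  M4: √((24.27)² + (-50.45)²) = √(589.0329 + 2545.2025) = 55.98
  → nearest: M1 (33.84)
T at (22.60, -28.45):
  M1: √((-15.75)² + (58.47)²) = √(248.0625 + 3418.7409) = 60.55
  M2: √((-11.72)² + (24.43)²) = √(137.3584 + 596.8249) = 27.10
  M3: √((-2.98)² + (19.36)²) = √(8.8804 + 374.8096) = 19.59
  M4: √((-23.78)² + (-2.08)²) = √(565.4884 + 4.3264) = 23.87
  → nearest: M3 (19.59)

P→M2; Q→M4; R→M2; S→M1; T→M3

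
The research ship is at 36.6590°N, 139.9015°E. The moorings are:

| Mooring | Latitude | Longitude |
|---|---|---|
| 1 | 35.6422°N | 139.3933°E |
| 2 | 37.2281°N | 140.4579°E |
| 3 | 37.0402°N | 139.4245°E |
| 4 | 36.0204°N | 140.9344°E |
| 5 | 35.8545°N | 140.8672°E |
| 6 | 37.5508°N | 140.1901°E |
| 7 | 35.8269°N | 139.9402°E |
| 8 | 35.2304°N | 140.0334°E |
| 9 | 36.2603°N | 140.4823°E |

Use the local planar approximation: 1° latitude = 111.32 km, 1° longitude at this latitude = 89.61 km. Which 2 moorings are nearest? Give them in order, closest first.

3, 9

Distances from 36.6590°N, 139.9015°E:
1: √((-1.0168·111.32)² + (-0.5082·89.61)²) = √(12812.015943 + 2073.873566) = 122.0077 km
2: √((0.5691·111.32)² + (0.5564·89.61)²) = √(4013.502765 + 2485.920280) = 80.6190 km
3: √((0.3812·111.32)² + (-0.4770·89.61)²) = √(1800.744841 + 1827.046971) = 60.2312 km
4: √((-0.6386·111.32)² + (1.0329·89.61)²) = √(5053.639096 + 8567.014649) = 116.7076 km
5: √((-0.8045·111.32)² + (0.9657·89.61)²) = √(8020.445502 + 7488.544544) = 124.5351 km
6: √((0.8918·111.32)² + (0.2886·89.61)²) = √(9855.560570 + 668.814389) = 102.5884 km
7: √((-0.8321·111.32)² + (0.0387·89.61)²) = √(8580.200557 + 12.026379) = 92.6943 km
8: √((-1.4286·111.32)² + (0.1319·89.61)²) = √(25291.098144 + 139.701975) = 159.4704 km
9: √((-0.3987·111.32)² + (0.5808·89.61)²) = √(1969.875899 + 2708.732821) = 68.4004 km
Sorted: 3 (60.2312 km) < 9 (68.4004 km) < 2 (80.6190 km) < 7 (92.6943 km) < …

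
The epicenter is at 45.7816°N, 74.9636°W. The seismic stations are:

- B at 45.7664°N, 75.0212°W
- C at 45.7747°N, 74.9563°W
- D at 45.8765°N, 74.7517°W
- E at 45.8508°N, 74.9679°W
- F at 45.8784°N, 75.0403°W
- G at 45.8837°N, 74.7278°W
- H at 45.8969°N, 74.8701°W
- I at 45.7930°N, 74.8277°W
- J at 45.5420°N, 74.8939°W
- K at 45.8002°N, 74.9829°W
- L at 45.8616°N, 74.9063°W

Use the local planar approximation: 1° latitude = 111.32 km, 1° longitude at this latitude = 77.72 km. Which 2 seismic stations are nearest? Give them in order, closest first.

Distances from 45.7816°N, 74.9636°W:
B: 4.7858 km
C: 0.9549 km
D: 19.5660 km
E: 7.7106 km
F: 12.3147 km
G: 21.5647 km
H: 14.7495 km
I: 10.6381 km
J: 27.2168 km
K: 2.5568 km
L: 9.9570 km
Sorted: C (0.9549 km) < K (2.5568 km) < B (4.7858 km) < E (7.7106 km) < …

C, K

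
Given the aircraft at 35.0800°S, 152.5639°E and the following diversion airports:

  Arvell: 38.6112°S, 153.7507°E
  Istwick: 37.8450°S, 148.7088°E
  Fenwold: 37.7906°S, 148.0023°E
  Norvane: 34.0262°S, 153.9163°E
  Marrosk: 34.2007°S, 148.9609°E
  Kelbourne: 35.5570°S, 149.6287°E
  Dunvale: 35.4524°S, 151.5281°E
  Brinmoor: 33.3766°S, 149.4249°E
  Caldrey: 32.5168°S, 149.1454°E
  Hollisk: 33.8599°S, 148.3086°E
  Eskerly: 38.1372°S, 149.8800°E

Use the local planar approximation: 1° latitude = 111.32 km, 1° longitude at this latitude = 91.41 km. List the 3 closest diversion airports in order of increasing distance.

Distances from 35.0800°S, 152.5639°E:
Arvell: 407.7883 km
Istwick: 467.8918 km
Fenwold: 514.7021 km
Norvane: 170.4231 km
Marrosk: 343.5881 km
Kelbourne: 273.5105 km
Dunvale: 103.3602 km
Brinmoor: 343.9316 km
Caldrey: 423.1586 km
Hollisk: 412.0080 km
Eskerly: 419.5381 km
Sorted: Dunvale (103.3602 km) < Norvane (170.4231 km) < Kelbourne (273.5105 km) < Marrosk (343.5881 km) < Brinmoor (343.9316 km) < …

Dunvale, Norvane, Kelbourne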